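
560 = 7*80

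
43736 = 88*497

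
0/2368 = 0 = 0.00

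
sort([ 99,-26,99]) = [ - 26,  99,99 ]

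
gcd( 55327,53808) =1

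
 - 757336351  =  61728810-819065161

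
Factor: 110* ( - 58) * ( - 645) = 2^2  *3^1*5^2*11^1*29^1*43^1=4115100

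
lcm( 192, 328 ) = 7872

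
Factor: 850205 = 5^1*97^1*1753^1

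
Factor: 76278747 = 3^1  *  25426249^1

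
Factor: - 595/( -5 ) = 119 = 7^1*17^1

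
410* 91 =37310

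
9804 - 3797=6007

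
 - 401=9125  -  9526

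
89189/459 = 89189/459 = 194.31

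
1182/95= 1182/95 =12.44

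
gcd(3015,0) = 3015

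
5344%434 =136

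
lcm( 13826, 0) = 0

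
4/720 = 1/180 = 0.01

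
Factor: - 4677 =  - 3^1* 1559^1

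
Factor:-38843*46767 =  - 3^1 * 7^2*17^1*31^1*131^1 * 179^1 = - 1816570581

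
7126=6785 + 341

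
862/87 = 862/87 = 9.91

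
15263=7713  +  7550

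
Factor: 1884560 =2^4*5^1*23557^1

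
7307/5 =7307/5 = 1461.40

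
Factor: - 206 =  - 2^1*103^1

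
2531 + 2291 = 4822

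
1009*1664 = 1678976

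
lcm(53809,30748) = 215236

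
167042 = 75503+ 91539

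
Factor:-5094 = -2^1 * 3^2*283^1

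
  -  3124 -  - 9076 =5952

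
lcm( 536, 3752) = 3752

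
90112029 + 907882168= 997994197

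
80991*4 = 323964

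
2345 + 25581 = 27926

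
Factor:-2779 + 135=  - 2^2 * 661^1 = - 2644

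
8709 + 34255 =42964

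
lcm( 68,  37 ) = 2516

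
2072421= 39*53139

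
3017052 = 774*3898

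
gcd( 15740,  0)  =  15740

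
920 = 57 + 863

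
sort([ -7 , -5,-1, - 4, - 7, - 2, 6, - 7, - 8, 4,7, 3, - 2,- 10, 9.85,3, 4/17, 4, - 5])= [-10, - 8,-7, - 7,-7, - 5,-5, - 4, - 2,-2,  -  1,4/17, 3, 3, 4, 4, 6,7, 9.85]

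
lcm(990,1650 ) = 4950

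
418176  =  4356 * 96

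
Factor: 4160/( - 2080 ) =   -  2^1 = - 2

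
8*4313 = 34504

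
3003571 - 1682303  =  1321268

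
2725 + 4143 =6868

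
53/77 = 53/77  =  0.69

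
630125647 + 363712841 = 993838488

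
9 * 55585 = 500265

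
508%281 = 227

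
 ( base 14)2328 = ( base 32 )5V0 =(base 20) F5C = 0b1011111100000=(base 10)6112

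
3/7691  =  3/7691  =  0.00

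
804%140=104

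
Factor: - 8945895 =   -  3^1*5^1*7^1*85199^1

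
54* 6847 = 369738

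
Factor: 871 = 13^1  *  67^1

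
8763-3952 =4811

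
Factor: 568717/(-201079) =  - 659/233=- 233^( - 1 )*659^1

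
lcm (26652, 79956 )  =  79956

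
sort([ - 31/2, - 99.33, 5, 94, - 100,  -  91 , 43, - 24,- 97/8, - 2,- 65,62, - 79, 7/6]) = [ - 100, - 99.33,- 91, - 79,-65,  -  24 , -31/2, - 97/8,-2,7/6, 5,43, 62,94]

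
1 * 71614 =71614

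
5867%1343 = 495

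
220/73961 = 220/73961 = 0.00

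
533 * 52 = 27716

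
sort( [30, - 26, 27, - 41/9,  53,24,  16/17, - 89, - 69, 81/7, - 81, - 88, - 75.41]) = [-89,-88, - 81,-75.41,-69,  -  26, - 41/9,16/17, 81/7,24, 27,30,53]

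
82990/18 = 41495/9 = 4610.56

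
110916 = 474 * 234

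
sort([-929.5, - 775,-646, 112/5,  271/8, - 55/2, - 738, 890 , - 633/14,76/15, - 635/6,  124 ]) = [ - 929.5, - 775 , - 738, -646, - 635/6, - 633/14, - 55/2,76/15, 112/5,271/8,  124,890]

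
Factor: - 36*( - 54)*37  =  2^3*3^5*37^1 = 71928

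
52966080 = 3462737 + 49503343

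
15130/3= 5043+1/3 = 5043.33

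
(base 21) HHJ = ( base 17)1A42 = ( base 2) 1111011000001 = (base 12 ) 4681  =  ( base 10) 7873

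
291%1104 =291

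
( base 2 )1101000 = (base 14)76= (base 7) 206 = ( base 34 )32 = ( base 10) 104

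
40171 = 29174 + 10997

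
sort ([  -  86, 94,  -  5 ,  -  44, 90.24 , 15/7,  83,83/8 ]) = [ - 86, - 44, -5,15/7,83/8,83,  90.24, 94]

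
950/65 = 190/13 = 14.62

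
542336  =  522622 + 19714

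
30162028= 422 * 71474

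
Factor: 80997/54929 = 87/59 = 3^1*29^1*59^(-1) 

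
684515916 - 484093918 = 200421998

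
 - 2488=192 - 2680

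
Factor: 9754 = 2^1 * 4877^1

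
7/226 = 7/226 = 0.03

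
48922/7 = 48922/7 = 6988.86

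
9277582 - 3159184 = 6118398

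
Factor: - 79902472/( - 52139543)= 2^3*13^1*157^( - 1)*173^1*4441^1*332099^( - 1)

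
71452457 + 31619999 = 103072456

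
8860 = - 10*(-886) 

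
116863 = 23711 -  - 93152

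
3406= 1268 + 2138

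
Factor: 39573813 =3^1*13191271^1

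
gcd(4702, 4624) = 2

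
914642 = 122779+791863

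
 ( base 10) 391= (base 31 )cj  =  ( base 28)dr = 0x187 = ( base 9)474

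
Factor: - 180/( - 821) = 2^2*3^2*5^1*821^( - 1)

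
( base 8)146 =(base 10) 102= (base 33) 33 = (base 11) 93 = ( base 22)4E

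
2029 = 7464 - 5435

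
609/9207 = 203/3069 = 0.07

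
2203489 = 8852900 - 6649411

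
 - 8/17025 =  - 8/17025 = - 0.00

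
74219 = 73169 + 1050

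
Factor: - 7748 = -2^2*13^1*149^1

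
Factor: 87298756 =2^2*21824689^1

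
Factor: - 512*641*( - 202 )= 2^10*101^1*641^1  =  66294784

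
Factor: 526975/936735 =3^(-1)*5^1*107^1*317^(-1)= 535/951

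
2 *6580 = 13160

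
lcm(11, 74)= 814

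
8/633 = 8/633 = 0.01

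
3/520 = 3/520 = 0.01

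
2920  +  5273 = 8193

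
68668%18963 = 11779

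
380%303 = 77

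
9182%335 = 137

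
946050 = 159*5950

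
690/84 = 115/14 = 8.21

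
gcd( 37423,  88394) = 1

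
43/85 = 43/85 = 0.51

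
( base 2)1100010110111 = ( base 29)7F5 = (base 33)5qo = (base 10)6327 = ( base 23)BM2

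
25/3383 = 25/3383=0.01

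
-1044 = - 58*18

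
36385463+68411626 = 104797089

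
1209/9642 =403/3214 =0.13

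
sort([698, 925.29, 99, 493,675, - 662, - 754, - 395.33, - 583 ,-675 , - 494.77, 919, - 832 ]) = [ - 832, - 754 ,  -  675, - 662, -583, - 494.77, - 395.33, 99, 493,675, 698, 919,925.29]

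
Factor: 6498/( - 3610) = - 9/5 = -3^2*5^(-1)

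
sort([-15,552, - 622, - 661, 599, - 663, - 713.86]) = [ - 713.86, - 663,  -  661, - 622, - 15,552 , 599 ]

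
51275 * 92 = 4717300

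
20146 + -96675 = - 76529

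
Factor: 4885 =5^1 * 977^1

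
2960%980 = 20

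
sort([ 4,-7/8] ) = [ - 7/8,4]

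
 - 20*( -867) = 17340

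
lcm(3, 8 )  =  24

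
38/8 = 19/4 = 4.75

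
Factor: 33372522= 2^1 * 3^2*1854029^1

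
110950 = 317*350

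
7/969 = 7/969= 0.01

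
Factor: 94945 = 5^1*17^1*1117^1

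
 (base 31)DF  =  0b110100010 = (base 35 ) BX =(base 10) 418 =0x1a2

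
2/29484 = 1/14742 = 0.00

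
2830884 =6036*469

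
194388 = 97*2004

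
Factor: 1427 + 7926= 47^1*199^1 = 9353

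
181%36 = 1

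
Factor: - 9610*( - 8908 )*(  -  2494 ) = -2^4*5^1  *  17^1*29^1*31^2*43^1*131^1= - 213501064720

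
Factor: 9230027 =9230027^1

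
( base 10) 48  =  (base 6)120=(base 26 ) 1M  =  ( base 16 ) 30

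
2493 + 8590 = 11083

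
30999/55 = 563 + 34/55  =  563.62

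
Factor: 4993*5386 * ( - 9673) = - 260129198554 = -2^1*17^1 * 569^1 * 2693^1*4993^1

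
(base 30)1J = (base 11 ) 45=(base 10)49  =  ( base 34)1f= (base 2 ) 110001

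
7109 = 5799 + 1310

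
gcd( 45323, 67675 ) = 1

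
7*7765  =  54355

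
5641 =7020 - 1379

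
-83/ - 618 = 83/618  =  0.13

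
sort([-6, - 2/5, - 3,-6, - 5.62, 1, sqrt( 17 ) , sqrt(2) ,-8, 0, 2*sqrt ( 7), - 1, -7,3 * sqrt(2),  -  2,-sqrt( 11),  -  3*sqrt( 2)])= [  -  8,- 7, - 6, -6,  -  5.62,  -  3*sqrt ( 2 ),-sqrt( 11), - 3,  -  2,  -  1,-2/5,0,1, sqrt(2 ),sqrt( 17 ), 3*sqrt (2 ),2*sqrt( 7) ]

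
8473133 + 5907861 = 14380994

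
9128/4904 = 1+528/613 = 1.86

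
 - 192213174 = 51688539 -243901713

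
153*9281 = 1419993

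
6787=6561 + 226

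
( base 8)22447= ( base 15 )2c41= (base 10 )9511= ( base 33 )8O7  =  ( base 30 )AH1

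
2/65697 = 2/65697 = 0.00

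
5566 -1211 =4355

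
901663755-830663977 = 70999778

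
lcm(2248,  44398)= 177592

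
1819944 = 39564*46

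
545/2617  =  545/2617 =0.21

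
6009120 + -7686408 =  - 1677288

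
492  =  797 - 305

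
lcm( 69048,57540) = 345240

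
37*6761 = 250157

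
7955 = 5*1591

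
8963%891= 53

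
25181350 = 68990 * 365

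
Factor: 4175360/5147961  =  596480/735423 = 2^9*3^( - 1) *5^1*13^( - 1)* 109^( - 1 )* 173^( - 1)*233^1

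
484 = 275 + 209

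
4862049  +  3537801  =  8399850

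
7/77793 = 7/77793  =  0.00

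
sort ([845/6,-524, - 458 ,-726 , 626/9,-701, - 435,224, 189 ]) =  [ - 726 , - 701, - 524, - 458 , - 435, 626/9,845/6,189, 224] 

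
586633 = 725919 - 139286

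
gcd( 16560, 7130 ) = 230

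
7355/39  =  188+ 23/39  =  188.59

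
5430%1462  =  1044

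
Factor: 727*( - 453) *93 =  - 3^2*31^1 *151^1*727^1 = - 30627783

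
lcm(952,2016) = 34272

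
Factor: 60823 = 7^1 *8689^1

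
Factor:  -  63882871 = - 13^1*139^1*35353^1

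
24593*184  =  4525112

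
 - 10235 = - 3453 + -6782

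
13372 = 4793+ 8579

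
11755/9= 11755/9 = 1306.11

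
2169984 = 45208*48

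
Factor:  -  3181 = -3181^1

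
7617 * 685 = 5217645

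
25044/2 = 12522 = 12522.00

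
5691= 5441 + 250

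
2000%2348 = 2000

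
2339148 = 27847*84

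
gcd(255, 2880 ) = 15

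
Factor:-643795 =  - 5^1*331^1 * 389^1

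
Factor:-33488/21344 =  - 2^ ( - 1) * 7^1*13^1 * 29^( - 1)  =  -91/58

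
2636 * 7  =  18452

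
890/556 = 1 + 167/278= 1.60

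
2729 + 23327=26056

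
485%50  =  35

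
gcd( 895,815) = 5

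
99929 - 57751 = 42178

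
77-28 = 49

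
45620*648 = 29561760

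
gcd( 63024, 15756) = 15756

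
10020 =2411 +7609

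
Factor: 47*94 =2^1*47^2=4418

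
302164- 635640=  - 333476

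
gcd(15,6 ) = 3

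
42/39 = 1 + 1/13=1.08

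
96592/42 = 48296/21=2299.81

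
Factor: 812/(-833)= - 116/119= -2^2*7^( -1)*17^( - 1)*29^1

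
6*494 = 2964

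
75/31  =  2 + 13/31 = 2.42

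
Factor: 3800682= 2^1 * 3^4*29^1*809^1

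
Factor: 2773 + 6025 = 2^1 * 53^1*83^1=8798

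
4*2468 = 9872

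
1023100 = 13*78700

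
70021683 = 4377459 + 65644224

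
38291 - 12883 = 25408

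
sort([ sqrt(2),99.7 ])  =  [ sqrt(2), 99.7 ]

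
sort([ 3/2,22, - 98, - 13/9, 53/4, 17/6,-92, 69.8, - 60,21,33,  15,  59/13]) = [ - 98 , - 92, - 60,-13/9, 3/2,17/6,59/13,53/4,15, 21,22, 33,69.8] 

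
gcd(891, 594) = 297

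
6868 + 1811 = 8679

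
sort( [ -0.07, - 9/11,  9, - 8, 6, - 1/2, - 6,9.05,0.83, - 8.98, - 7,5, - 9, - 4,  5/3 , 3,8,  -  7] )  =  [ - 9, -8.98, - 8, - 7,  -  7, - 6, - 4, - 9/11, - 1/2 , - 0.07,0.83,5/3, 3 , 5,6,8,9, 9.05 ]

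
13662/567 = 506/21 = 24.10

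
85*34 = 2890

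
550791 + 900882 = 1451673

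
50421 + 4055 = 54476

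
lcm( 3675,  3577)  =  268275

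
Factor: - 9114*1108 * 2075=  -20953997400 = - 2^3*3^1 *5^2 *7^2*31^1*83^1 * 277^1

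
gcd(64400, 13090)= 70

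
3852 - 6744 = -2892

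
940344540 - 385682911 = 554661629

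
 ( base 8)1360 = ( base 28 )qo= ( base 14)3ba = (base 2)1011110000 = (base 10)752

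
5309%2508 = 293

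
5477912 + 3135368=8613280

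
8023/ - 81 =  - 8023/81 = -  99.05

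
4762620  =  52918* 90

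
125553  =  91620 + 33933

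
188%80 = 28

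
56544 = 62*912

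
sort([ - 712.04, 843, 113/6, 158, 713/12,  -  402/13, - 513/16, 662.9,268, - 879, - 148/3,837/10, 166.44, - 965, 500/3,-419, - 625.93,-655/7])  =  [ -965, - 879, - 712.04, - 625.93, - 419, - 655/7, - 148/3,- 513/16, - 402/13,  113/6, 713/12, 837/10, 158 , 166.44, 500/3, 268,662.9,843] 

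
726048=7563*96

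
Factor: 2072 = 2^3*7^1*37^1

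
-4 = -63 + 59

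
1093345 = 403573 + 689772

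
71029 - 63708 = 7321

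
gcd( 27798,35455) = 1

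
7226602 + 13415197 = 20641799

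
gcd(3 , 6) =3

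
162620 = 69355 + 93265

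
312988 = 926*338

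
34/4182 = 1/123 = 0.01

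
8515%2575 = 790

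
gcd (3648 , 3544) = 8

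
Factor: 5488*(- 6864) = - 2^8*3^1*7^3*11^1*13^1 = - 37669632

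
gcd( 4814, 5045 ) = 1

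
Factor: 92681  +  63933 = 156614 = 2^1*78307^1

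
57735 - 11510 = 46225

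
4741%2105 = 531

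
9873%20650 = 9873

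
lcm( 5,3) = 15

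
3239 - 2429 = 810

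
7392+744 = 8136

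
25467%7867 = 1866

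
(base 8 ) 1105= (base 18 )1e5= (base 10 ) 581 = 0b1001000101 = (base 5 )4311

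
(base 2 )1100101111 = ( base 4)30233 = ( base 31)Q9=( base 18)295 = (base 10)815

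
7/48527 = 7/48527 = 0.00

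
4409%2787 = 1622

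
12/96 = 1/8 = 0.12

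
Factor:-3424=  - 2^5*107^1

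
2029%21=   13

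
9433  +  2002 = 11435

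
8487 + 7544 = 16031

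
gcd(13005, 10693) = 289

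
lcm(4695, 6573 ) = 32865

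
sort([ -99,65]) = [  -  99, 65] 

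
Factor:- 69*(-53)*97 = 354729 = 3^1*23^1*53^1 * 97^1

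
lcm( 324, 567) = 2268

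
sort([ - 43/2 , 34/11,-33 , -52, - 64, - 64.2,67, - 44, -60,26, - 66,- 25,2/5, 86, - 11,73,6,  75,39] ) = [ - 66,-64.2, - 64,-60, - 52, - 44, - 33, - 25, - 43/2 , - 11,2/5,34/11,6,26,39, 67,73,75,86] 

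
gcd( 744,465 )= 93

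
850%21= 10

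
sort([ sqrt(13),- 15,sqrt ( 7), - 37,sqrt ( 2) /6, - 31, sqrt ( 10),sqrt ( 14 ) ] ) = [ - 37,- 31, - 15, sqrt(2 )/6,sqrt( 7),  sqrt(10),sqrt ( 13),sqrt(14) ] 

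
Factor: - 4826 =  -  2^1 * 19^1*127^1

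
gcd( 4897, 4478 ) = 1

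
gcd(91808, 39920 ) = 16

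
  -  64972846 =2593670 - 67566516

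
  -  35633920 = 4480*( - 7954)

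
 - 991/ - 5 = 991/5 = 198.20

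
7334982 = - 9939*(  -  738) 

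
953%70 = 43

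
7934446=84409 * 94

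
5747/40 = 143 + 27/40 = 143.68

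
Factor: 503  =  503^1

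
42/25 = 42/25 = 1.68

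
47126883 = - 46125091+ 93251974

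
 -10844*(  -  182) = 1973608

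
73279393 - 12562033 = 60717360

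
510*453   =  231030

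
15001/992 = 15001/992 = 15.12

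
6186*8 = 49488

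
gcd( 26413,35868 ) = 61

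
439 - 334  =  105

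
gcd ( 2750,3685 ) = 55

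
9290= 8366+924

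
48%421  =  48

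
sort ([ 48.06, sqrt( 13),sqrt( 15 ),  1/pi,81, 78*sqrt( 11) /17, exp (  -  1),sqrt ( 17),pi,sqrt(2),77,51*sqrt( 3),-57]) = [-57, 1/pi,exp( - 1), sqrt( 2),  pi,  sqrt( 13),sqrt (15), sqrt( 17 ),78*sqrt(11 )/17,48.06, 77, 81,51*sqrt(3 )] 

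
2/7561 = 2/7561 = 0.00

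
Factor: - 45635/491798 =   -  2^( - 1)*5^1*9127^1  *245899^ (  -  1)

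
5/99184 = 5/99184 = 0.00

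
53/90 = 53/90  =  0.59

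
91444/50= 45722/25=1828.88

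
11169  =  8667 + 2502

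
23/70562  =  23/70562=0.00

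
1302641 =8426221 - 7123580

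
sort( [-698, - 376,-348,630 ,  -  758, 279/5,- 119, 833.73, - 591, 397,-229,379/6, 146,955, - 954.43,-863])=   [ -954.43, - 863,  -  758, - 698,-591 , - 376, - 348,  -  229, - 119, 279/5, 379/6,146 , 397, 630, 833.73,  955 ] 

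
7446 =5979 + 1467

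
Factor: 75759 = 3^1*25253^1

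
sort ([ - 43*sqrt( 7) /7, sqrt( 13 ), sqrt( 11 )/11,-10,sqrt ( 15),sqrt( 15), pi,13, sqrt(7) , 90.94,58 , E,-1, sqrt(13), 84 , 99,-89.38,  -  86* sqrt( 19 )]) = [ - 86*sqrt( 19) , - 89.38,  -  43*sqrt(7)/7, - 10, - 1,sqrt (11)/11 , sqrt( 7), E,pi , sqrt( 13) , sqrt( 13), sqrt (15 ),sqrt(15) , 13,58, 84,  90.94, 99]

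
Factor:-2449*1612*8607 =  - 33978611316= - 2^2*3^1*13^1*19^1*31^2*79^1*151^1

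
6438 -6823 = -385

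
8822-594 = 8228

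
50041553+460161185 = 510202738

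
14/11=1 + 3/11 =1.27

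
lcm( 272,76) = 5168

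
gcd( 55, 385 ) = 55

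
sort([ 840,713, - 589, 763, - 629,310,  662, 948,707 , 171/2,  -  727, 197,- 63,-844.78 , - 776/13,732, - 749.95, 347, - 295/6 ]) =[ - 844.78,-749.95,  -  727,- 629, - 589 , - 63, - 776/13 , - 295/6,171/2,197 , 310, 347, 662 , 707,713, 732, 763,840,948 ] 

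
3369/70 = 3369/70 = 48.13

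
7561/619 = 12 + 133/619 = 12.21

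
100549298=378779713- 278230415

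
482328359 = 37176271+445152088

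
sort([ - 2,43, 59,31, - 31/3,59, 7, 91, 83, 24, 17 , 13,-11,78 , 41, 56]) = [ - 11, - 31/3 , - 2,  7 , 13,  17 , 24 , 31 , 41,43,56, 59,59, 78,83,91 ] 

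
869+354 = 1223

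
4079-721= 3358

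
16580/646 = 8290/323 = 25.67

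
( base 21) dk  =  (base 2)100100101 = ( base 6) 1205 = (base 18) G5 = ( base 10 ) 293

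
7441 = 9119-1678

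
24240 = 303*80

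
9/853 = 9/853 = 0.01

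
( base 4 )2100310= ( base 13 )42AC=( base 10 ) 9268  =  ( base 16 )2434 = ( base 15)2B2D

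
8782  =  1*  8782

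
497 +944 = 1441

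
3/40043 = 3/40043 = 0.00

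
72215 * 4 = 288860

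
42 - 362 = - 320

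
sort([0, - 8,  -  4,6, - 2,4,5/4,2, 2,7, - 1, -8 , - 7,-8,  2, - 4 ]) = [ - 8 , - 8,-8,  -  7, - 4, - 4, - 2,-1,  0,  5/4, 2,2,2, 4,6,7] 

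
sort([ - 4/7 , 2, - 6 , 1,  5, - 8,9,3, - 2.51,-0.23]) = [ -8, - 6, - 2.51, - 4/7, - 0.23, 1, 2,3 , 5,9]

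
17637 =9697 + 7940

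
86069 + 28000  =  114069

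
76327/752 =76327/752 = 101.50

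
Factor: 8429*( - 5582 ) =  -  47050678 =-  2^1*2791^1*8429^1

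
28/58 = 14/29=   0.48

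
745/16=745/16 = 46.56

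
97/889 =97/889  =  0.11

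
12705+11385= 24090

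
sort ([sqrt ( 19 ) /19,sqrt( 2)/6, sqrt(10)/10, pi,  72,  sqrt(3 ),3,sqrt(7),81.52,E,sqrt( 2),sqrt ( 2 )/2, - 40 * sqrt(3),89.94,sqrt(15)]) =[-40 *sqrt ( 3) , sqrt (19)/19,  sqrt(2)/6,sqrt(10 )/10,  sqrt ( 2)/2, sqrt(2),  sqrt( 3), sqrt( 7),  E,3,pi,sqrt( 15 ),72,81.52,  89.94] 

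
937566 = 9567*98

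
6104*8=48832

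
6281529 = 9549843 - 3268314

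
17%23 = 17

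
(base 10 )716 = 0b1011001100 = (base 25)13g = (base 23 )183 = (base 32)mc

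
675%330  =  15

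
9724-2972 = 6752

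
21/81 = 7/27  =  0.26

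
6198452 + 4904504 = 11102956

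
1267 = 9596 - 8329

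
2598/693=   866/231 = 3.75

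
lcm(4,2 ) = 4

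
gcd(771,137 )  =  1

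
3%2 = 1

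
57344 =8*7168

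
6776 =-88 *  ( - 77 ) 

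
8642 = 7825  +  817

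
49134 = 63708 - 14574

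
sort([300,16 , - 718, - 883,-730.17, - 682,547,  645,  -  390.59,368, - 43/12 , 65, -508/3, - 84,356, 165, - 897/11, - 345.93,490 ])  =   [ - 883,-730.17, - 718, -682,  -  390.59,  -  345.93, - 508/3,  -  84,-897/11,-43/12, 16,65,  165,300 , 356,368, 490,547,645 ]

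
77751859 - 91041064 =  - 13289205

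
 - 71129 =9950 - 81079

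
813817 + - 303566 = 510251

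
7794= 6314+1480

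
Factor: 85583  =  23^1*61^2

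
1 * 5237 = 5237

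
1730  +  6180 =7910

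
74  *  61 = 4514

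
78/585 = 2/15 = 0.13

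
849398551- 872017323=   -  22618772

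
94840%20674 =12144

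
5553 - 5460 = 93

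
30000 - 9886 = 20114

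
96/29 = 3+ 9/29  =  3.31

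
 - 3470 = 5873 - 9343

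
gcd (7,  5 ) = 1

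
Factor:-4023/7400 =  - 2^(-3)*3^3 *5^( -2)*37^( - 1)*149^1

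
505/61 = 505/61 = 8.28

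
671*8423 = 5651833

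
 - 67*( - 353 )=23651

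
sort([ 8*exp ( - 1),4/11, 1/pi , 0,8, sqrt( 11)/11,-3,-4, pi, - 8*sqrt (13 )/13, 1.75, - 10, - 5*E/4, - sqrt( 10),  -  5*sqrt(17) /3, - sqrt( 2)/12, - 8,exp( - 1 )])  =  [ - 10, - 8, - 5*sqrt(17 )/3,-4, - 5*E/4, - sqrt(10), - 3,-8*sqrt( 13)/13,-sqrt( 2 )/12, 0 , sqrt (11)/11 , 1/pi, 4/11, exp( - 1), 1.75,8*exp(-1), pi, 8]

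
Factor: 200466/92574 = 301/139 = 7^1 * 43^1*139^( - 1 ) 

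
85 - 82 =3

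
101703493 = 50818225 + 50885268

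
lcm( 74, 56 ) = 2072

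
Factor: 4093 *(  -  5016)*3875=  - 2^3*3^1*5^3 * 11^1*19^1*31^1  *  4093^1 = - 79555641000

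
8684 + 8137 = 16821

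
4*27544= 110176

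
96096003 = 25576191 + 70519812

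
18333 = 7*2619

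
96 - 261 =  - 165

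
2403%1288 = 1115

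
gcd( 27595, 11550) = 5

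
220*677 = 148940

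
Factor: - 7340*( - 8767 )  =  64349780= 2^2 * 5^1*11^1*367^1*797^1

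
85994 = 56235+29759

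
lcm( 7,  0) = 0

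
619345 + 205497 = 824842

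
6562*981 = 6437322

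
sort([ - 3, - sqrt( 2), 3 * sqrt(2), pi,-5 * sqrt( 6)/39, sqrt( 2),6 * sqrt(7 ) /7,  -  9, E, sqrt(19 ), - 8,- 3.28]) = [  -  9,- 8, -3.28,-3, - sqrt( 2), - 5* sqrt( 6)/39,sqrt (2 ), 6*sqrt(7)/7, E, pi, 3 * sqrt(2 ), sqrt(19 )]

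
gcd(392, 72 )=8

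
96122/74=1298 + 35/37 = 1298.95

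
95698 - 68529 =27169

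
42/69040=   21/34520 = 0.00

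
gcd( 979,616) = 11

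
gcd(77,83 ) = 1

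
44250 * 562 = 24868500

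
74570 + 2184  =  76754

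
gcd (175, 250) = 25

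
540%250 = 40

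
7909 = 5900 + 2009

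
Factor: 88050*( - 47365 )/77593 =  - 4170488250/77593 = -2^1*3^1  *5^3*31^ ( - 1)*587^1 *2503^( - 1)*9473^1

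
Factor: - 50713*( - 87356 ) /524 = 1107521207/131 = 13^1 * 47^1*83^1 * 131^( - 1) * 21839^1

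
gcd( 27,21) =3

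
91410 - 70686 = 20724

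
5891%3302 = 2589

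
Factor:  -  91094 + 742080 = 2^1 * 7^1*46499^1 = 650986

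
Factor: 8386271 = 239^1*35089^1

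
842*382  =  321644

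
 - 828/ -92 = 9/1 = 9.00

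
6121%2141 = 1839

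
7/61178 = 7/61178=0.00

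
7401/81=91 + 10/27 = 91.37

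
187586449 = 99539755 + 88046694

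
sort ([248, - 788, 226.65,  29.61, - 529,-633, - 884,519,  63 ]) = [ - 884, - 788 , -633, - 529 , 29.61,63, 226.65,  248,519]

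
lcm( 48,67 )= 3216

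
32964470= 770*42811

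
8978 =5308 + 3670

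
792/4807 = 72/437 = 0.16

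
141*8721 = 1229661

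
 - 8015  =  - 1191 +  - 6824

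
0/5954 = 0 = 0.00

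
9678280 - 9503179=175101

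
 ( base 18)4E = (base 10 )86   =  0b1010110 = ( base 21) 42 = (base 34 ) 2i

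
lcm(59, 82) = 4838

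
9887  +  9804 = 19691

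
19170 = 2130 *9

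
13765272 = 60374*228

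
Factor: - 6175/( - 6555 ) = 65/69 = 3^( - 1) * 5^1*13^1 * 23^( - 1 ) 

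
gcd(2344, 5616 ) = 8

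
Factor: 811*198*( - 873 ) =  - 2^1*3^4*11^1*97^1 * 811^1  =  -140184594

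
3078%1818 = 1260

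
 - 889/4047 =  - 889/4047= - 0.22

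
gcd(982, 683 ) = 1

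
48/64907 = 48/64907 =0.00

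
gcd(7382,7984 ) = 2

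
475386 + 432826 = 908212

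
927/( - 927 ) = -1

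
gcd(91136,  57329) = 1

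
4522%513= 418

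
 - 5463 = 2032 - 7495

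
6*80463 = 482778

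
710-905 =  - 195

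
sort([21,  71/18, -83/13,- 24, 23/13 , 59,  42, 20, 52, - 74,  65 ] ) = [- 74,  -  24 , - 83/13,23/13, 71/18, 20 , 21, 42, 52,59, 65]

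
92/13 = 7 + 1/13 = 7.08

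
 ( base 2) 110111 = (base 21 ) 2D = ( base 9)61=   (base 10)55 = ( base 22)2b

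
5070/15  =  338=338.00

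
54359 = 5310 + 49049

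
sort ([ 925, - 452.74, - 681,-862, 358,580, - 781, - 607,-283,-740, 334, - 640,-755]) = [ - 862, - 781  , - 755,-740,-681,-640, -607, - 452.74 ,  -  283,334 , 358, 580,  925]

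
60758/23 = 2641+15/23=2641.65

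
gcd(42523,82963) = 1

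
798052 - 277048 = 521004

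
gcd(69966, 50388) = 78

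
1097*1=1097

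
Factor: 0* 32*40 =0^1 = 0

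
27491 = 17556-- 9935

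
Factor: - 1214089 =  - 17^2*4201^1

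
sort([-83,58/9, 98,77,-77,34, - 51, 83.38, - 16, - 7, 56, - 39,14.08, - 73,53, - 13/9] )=[ - 83, - 77,-73, - 51,- 39, - 16, - 7,- 13/9,58/9,14.08,34, 53,56,77,83.38, 98]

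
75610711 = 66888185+8722526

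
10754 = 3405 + 7349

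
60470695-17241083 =43229612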